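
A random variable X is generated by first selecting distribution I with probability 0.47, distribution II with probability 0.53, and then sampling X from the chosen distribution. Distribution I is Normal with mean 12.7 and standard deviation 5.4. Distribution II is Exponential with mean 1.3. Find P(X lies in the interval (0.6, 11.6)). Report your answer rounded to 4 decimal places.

0.5252

Conditional on each component, P(0.6 < X < 11.6): I: 0.406771; II: 0.63018.
By total probability, P(0.6 < X < 11.6) = 0.47·0.406771 + 0.53·0.63018 = 0.525178.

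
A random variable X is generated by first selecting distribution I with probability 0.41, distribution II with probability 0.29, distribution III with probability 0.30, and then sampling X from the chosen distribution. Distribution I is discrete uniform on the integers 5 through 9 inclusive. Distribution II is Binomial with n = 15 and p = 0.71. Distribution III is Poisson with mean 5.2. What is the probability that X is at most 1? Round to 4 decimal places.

0.0103

Conditional on each component, P(X ≤ 1): I: 0; II: 3.25529e-07; III: 0.0342027.
By total probability, P(X ≤ 1) = 0.41·0 + 0.29·3.25529e-07 + 0.3·0.0342027 = 0.0102609.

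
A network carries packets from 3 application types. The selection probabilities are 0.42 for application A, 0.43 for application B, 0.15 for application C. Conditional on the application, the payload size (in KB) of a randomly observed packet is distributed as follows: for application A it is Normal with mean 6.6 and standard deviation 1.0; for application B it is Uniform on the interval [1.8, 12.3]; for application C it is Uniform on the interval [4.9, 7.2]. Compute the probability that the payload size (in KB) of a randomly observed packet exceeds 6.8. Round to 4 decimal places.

Conditional on each application, P(X > 6.8): A: 0.42074; B: 0.52381; C: 0.173913.
By total probability, P(X > 6.8) = 0.42·0.42074 + 0.43·0.52381 + 0.15·0.173913 = 0.428036.

0.4280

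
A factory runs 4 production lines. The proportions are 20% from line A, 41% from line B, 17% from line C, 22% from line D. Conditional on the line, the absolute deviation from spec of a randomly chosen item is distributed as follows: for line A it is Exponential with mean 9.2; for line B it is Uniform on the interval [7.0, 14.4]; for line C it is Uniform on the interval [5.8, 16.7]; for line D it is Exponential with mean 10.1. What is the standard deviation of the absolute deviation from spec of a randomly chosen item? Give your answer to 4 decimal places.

Per component, A: μ=9.2, E[X²]=169.28; B: μ=10.7, E[X²]=119.053; C: μ=11.25, E[X²]=136.463; D: μ=10.1, E[X²]=204.02.
E[X] = 0.2·9.2 + 0.41·10.7 + 0.17·11.25 + 0.22·10.1 = 10.3615.
E[X²] = 0.2·169.28 + 0.41·119.053 + 0.17·136.463 + 0.22·204.02 = 150.751.
Var(X) = E[X²] − (E[X])² = 150.751 − 107.361 = 43.3904.
SD(X) = √43.3904 = 6.58714.

6.5871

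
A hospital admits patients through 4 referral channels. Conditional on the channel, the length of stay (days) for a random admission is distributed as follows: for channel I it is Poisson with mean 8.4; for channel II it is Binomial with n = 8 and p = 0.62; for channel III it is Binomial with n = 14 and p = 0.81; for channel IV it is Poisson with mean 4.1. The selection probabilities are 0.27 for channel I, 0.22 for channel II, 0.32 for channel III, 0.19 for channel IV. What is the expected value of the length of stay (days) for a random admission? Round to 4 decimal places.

Component means — I: 8.4; II: 4.96; III: 11.34; IV: 4.1.
E[X] = 0.27·8.4 + 0.22·4.96 + 0.32·11.34 + 0.19·4.1 = 7.767.

7.7670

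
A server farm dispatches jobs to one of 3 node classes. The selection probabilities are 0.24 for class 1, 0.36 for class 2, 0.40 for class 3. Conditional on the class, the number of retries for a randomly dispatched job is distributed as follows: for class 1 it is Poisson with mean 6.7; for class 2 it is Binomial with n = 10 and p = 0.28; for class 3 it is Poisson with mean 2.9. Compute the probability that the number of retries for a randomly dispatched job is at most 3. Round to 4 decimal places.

Conditional on each class, P(X ≤ 3): 1: 0.098808; 2: 0.702059; 3: 0.669623.
By total probability, P(X ≤ 3) = 0.24·0.098808 + 0.36·0.702059 + 0.4·0.669623 = 0.544305.

0.5443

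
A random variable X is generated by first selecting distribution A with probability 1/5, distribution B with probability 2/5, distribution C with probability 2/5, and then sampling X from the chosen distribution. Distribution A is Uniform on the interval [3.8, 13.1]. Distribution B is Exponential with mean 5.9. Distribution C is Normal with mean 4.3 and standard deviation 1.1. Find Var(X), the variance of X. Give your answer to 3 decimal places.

Per component, A: μ=8.45, E[X²]=78.61; B: μ=5.9, E[X²]=69.62; C: μ=4.3, E[X²]=19.7.
E[X] = 0.2·8.45 + 0.4·5.9 + 0.4·4.3 = 5.77.
E[X²] = 0.2·78.61 + 0.4·69.62 + 0.4·19.7 = 51.45.
Var(X) = E[X²] − (E[X])² = 51.45 − 33.2929 = 18.1571.

18.157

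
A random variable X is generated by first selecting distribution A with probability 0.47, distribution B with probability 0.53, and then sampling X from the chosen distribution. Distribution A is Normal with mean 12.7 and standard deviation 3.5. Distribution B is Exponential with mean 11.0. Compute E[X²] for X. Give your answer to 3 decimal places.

For each component E[X²] = Var + (mean)², giving A: 173.54; B: 242.
Overall E[X²] = 0.47·173.54 + 0.53·242 = 209.824.

209.824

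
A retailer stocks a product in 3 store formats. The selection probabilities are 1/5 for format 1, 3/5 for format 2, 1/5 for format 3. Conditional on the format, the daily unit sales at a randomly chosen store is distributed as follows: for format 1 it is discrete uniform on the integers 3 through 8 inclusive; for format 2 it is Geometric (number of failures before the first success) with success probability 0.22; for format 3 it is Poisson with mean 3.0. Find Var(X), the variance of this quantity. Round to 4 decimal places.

11.5969

Per component, 1: μ=5.5, E[X²]=33.1667; 2: μ=3.54545, E[X²]=28.686; 3: μ=3, E[X²]=12.
E[X] = 0.2·5.5 + 0.6·3.54545 + 0.2·3 = 3.82727.
E[X²] = 0.2·33.1667 + 0.6·28.686 + 0.2·12 = 26.2449.
Var(X) = E[X²] − (E[X])² = 26.2449 − 14.648 = 11.5969.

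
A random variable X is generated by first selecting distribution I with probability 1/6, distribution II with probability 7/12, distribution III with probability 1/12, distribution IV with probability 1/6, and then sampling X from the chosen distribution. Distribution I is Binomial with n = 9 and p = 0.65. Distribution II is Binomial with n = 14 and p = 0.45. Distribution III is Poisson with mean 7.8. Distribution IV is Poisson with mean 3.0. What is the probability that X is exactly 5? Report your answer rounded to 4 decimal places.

0.1608

Conditional on each component, P(X = 5): I: 0.219386; II: 0.170134; III: 0.0985814; IV: 0.100819.
By total probability, P(X = 5) = 0.166667·0.219386 + 0.583333·0.170134 + 0.0833333·0.0985814 + 0.166667·0.100819 = 0.160827.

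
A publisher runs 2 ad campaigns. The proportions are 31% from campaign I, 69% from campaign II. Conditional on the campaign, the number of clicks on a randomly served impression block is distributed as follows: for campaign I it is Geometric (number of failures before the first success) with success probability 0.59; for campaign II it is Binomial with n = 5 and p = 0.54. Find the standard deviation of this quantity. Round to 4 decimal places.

Per component, I: μ=0.694915, E[X²]=1.66073; II: μ=2.7, E[X²]=8.532.
E[X] = 0.31·0.694915 + 0.69·2.7 = 2.07842.
E[X²] = 0.31·1.66073 + 0.69·8.532 = 6.40191.
Var(X) = E[X²] − (E[X])² = 6.40191 − 4.31985 = 2.08206.
SD(X) = √2.08206 = 1.44293.

1.4429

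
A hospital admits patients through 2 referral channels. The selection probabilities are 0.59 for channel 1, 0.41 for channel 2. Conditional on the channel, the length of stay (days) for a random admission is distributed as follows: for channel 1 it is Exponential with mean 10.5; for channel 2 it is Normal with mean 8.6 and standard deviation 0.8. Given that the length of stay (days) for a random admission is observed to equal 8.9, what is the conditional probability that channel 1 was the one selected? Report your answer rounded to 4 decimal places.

Likelihoods f(8.9 | ·): 1: 0.0408032; 2: 0.464819.
Posterior ∝ prior × likelihood. Numerator for 1: 0.59·0.0408032 = 0.0240739.
Normalizing constant: 0.59·0.0408032 + 0.41·0.464819 = 0.21465.
P(1 | observation) = 0.0240739 / 0.21465 = 0.112154.

0.1122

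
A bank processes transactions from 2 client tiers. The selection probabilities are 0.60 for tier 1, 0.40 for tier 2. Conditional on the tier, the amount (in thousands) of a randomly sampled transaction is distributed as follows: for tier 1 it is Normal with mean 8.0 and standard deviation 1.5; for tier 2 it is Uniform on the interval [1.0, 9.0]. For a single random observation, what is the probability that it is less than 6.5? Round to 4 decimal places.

0.3702

Conditional on each tier, P(X < 6.5): 1: 0.158655; 2: 0.6875.
By total probability, P(X < 6.5) = 0.6·0.158655 + 0.4·0.6875 = 0.370193.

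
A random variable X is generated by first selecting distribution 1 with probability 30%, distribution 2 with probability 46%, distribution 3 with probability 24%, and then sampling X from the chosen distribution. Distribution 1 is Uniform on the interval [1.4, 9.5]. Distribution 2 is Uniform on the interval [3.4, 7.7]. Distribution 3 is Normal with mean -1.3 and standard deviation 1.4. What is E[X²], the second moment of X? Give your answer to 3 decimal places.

26.305

For each component E[X²] = Var + (mean)², giving 1: 35.17; 2: 32.3433; 3: 3.65.
Overall E[X²] = 0.3·35.17 + 0.46·32.3433 + 0.24·3.65 = 26.3049.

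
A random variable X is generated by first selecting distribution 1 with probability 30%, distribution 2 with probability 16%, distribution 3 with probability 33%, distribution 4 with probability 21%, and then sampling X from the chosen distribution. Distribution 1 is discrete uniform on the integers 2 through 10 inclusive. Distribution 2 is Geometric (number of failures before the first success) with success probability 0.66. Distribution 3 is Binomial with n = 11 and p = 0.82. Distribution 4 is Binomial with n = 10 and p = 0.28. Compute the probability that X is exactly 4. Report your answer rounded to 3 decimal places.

Conditional on each component, P(X = 4): 1: 0.111111; 2: 0.00881982; 3: 0.000913433; 4: 0.179823.
By total probability, P(X = 4) = 0.3·0.111111 + 0.16·0.00881982 + 0.33·0.000913433 + 0.21·0.179823 = 0.0728089.

0.073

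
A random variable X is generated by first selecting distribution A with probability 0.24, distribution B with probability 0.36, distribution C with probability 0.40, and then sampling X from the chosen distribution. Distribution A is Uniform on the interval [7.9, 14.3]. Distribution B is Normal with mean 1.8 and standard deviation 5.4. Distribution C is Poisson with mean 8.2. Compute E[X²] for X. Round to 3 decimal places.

72.230

For each component E[X²] = Var + (mean)², giving A: 126.623; B: 32.4; C: 75.44.
Overall E[X²] = 0.24·126.623 + 0.36·32.4 + 0.4·75.44 = 72.2296.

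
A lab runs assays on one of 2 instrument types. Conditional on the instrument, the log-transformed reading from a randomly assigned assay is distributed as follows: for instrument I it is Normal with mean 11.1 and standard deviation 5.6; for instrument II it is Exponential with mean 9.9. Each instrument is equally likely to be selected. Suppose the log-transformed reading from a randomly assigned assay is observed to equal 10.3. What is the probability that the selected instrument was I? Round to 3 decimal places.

0.664

Likelihoods f(10.3 | ·): I: 0.0705165; II: 0.0356881.
Posterior ∝ prior × likelihood. Numerator for I: 0.5·0.0705165 = 0.0352582.
Normalizing constant: 0.5·0.0705165 + 0.5·0.0356881 = 0.0531023.
P(I | observation) = 0.0352582 / 0.0531023 = 0.663968.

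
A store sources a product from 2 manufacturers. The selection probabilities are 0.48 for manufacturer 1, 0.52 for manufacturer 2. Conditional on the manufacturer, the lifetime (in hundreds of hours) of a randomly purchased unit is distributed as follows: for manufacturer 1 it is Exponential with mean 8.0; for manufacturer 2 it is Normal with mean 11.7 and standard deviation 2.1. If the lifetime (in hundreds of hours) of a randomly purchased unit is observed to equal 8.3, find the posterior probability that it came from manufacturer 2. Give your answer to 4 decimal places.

0.5561

Likelihoods f(8.3 | ·): 1: 0.0442924; 2: 0.0512247.
Posterior ∝ prior × likelihood. Numerator for 2: 0.52·0.0512247 = 0.0266368.
Normalizing constant: 0.48·0.0442924 + 0.52·0.0512247 = 0.0478972.
P(2 | observation) = 0.0266368 / 0.0478972 = 0.556125.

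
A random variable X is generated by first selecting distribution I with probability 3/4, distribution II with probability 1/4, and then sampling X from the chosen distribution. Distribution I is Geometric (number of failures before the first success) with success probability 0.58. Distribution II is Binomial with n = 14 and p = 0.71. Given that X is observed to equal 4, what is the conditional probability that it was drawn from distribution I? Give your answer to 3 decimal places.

Likelihoods P(X=4 | ·): I: 0.0180478; II: 0.00107016.
Posterior ∝ prior × likelihood. Numerator for I: 0.75·0.0180478 = 0.0135359.
Normalizing constant: 0.75·0.0180478 + 0.25·0.00107016 = 0.0138034.
P(I | observation) = 0.0135359 / 0.0138034 = 0.980618.

0.981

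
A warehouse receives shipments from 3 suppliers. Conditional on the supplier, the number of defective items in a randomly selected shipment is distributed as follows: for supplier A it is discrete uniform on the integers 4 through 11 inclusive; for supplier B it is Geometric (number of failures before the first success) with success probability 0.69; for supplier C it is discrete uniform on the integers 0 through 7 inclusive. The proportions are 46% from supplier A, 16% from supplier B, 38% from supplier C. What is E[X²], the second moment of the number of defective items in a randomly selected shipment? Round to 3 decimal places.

For each component E[X²] = Var + (mean)², giving A: 61.5; B: 0.852972; C: 17.5.
Overall E[X²] = 0.46·61.5 + 0.16·0.852972 + 0.38·17.5 = 35.0765.

35.076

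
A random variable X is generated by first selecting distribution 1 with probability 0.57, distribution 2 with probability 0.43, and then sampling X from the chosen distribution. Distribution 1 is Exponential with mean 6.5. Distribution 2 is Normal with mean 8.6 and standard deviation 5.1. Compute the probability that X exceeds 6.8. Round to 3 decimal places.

0.475

Conditional on each component, P(X > 6.8): 1: 0.351286; 2: 0.637934.
By total probability, P(X > 6.8) = 0.57·0.351286 + 0.43·0.637934 = 0.474545.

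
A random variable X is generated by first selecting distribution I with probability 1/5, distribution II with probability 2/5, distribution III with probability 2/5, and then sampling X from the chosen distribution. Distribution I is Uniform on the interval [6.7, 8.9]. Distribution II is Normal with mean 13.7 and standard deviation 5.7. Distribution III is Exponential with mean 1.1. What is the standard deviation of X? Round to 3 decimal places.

Per component, I: μ=7.8, E[X²]=61.2433; II: μ=13.7, E[X²]=220.18; III: μ=1.1, E[X²]=2.42.
E[X] = 0.2·7.8 + 0.4·13.7 + 0.4·1.1 = 7.48.
E[X²] = 0.2·61.2433 + 0.4·220.18 + 0.4·2.42 = 101.289.
Var(X) = E[X²] − (E[X])² = 101.289 − 55.9504 = 45.3383.
SD(X) = √45.3383 = 6.73337.

6.733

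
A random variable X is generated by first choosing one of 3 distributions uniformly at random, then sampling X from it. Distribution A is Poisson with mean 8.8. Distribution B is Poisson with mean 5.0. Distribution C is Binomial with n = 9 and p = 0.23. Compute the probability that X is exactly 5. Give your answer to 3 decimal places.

0.090

Conditional on each component, P(X = 5): A: 0.0662889; B: 0.175467; C: 0.0285084.
By total probability, P(X = 5) = 0.333333·0.0662889 + 0.333333·0.175467 + 0.333333·0.0285084 = 0.0900882.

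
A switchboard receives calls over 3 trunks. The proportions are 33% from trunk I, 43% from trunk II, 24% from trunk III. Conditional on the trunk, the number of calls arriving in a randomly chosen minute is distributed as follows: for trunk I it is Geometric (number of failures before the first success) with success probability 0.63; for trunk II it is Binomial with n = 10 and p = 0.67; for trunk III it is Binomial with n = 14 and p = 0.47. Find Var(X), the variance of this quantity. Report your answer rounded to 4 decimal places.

10.2432

Per component, I: μ=0.587302, E[X²]=1.27715; II: μ=6.7, E[X²]=47.101; III: μ=6.58, E[X²]=46.7838.
E[X] = 0.33·0.587302 + 0.43·6.7 + 0.24·6.58 = 4.65401.
E[X²] = 0.33·1.27715 + 0.43·47.101 + 0.24·46.7838 = 31.903.
Var(X) = E[X²] − (E[X])² = 31.903 − 21.6598 = 10.2432.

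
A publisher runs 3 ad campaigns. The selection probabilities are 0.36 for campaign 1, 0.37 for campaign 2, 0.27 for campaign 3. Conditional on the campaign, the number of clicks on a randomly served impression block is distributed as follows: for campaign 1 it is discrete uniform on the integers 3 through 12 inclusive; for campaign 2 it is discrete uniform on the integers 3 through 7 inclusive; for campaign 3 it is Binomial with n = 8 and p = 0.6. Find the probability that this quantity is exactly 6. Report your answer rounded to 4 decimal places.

Conditional on each campaign, P(X = 6): 1: 0.1; 2: 0.2; 3: 0.209019.
By total probability, P(X = 6) = 0.36·0.1 + 0.37·0.2 + 0.27·0.209019 = 0.166435.

0.1664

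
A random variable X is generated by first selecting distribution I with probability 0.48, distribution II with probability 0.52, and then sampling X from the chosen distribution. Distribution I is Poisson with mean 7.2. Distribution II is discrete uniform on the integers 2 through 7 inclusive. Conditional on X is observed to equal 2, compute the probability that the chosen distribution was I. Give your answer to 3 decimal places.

Likelihoods P(X=2 | ·): I: 0.0193515; II: 0.166667.
Posterior ∝ prior × likelihood. Numerator for I: 0.48·0.0193515 = 0.00928872.
Normalizing constant: 0.48·0.0193515 + 0.52·0.166667 = 0.0959554.
P(I | observation) = 0.00928872 / 0.0959554 = 0.0968025.

0.097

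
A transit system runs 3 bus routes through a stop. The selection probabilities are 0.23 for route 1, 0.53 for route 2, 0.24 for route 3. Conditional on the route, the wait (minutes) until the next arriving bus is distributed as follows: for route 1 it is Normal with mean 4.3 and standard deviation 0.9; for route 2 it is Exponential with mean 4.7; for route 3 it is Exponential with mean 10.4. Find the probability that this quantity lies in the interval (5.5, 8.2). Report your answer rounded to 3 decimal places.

0.125

Conditional on each route, P(5.5 < X < 8.2): 1: 0.0912039; 2: 0.1356; 3: 0.134741.
By total probability, P(5.5 < X < 8.2) = 0.23·0.0912039 + 0.53·0.1356 + 0.24·0.134741 = 0.125183.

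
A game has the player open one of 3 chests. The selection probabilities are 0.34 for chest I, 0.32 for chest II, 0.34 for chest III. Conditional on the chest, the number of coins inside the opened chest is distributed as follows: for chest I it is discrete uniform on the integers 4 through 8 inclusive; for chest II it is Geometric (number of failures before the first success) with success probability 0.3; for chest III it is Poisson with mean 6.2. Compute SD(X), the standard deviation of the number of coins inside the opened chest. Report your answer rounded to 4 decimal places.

Per component, I: μ=6, E[X²]=38; II: μ=2.33333, E[X²]=13.2222; III: μ=6.2, E[X²]=44.64.
E[X] = 0.34·6 + 0.32·2.33333 + 0.34·6.2 = 4.89467.
E[X²] = 0.34·38 + 0.32·13.2222 + 0.34·44.64 = 32.3287.
Var(X) = E[X²] − (E[X])² = 32.3287 − 23.9578 = 8.37095.
SD(X) = √8.37095 = 2.89326.

2.8933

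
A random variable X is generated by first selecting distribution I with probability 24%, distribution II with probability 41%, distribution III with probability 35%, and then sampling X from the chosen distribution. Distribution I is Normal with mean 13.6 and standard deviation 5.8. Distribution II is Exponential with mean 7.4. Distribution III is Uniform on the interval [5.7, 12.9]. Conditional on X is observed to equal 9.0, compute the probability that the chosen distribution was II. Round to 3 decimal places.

Likelihoods f(9.0 | ·): I: 0.050222; II: 0.0400472; III: 0.138889.
Posterior ∝ prior × likelihood. Numerator for II: 0.41·0.0400472 = 0.0164194.
Normalizing constant: 0.24·0.050222 + 0.41·0.0400472 + 0.35·0.138889 = 0.0770837.
P(II | observation) = 0.0164194 / 0.0770837 = 0.213007.

0.213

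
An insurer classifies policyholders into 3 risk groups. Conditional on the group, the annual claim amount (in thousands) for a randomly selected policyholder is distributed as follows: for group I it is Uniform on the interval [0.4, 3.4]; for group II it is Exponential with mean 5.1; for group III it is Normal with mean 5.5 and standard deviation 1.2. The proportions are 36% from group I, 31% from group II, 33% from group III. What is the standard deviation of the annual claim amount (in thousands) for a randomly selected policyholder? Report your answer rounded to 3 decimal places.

Per component, I: μ=1.9, E[X²]=4.36; II: μ=5.1, E[X²]=52.02; III: μ=5.5, E[X²]=31.69.
E[X] = 0.36·1.9 + 0.31·5.1 + 0.33·5.5 = 4.08.
E[X²] = 0.36·4.36 + 0.31·52.02 + 0.33·31.69 = 28.1535.
Var(X) = E[X²] − (E[X])² = 28.1535 − 16.6464 = 11.5071.
SD(X) = √11.5071 = 3.39221.

3.392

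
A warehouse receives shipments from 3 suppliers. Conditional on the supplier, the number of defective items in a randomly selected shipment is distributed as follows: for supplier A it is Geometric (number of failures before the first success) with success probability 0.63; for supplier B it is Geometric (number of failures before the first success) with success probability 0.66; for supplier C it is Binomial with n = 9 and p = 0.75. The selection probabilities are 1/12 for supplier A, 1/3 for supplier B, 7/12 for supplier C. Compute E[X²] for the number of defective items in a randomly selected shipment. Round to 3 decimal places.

For each component E[X²] = Var + (mean)², giving A: 1.27715; B: 1.04591; C: 47.25.
Overall E[X²] = 0.0833333·1.27715 + 0.333333·1.04591 + 0.583333·47.25 = 28.0176.

28.018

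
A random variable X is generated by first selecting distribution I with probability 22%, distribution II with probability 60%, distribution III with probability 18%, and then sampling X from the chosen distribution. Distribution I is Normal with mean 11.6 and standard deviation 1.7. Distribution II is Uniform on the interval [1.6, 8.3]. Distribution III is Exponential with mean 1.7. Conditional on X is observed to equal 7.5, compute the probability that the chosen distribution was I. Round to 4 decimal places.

Likelihoods f(7.5 | ·): I: 0.0128056; II: 0.149254; III: 0.0071375.
Posterior ∝ prior × likelihood. Numerator for I: 0.22·0.0128056 = 0.00281724.
Normalizing constant: 0.22·0.0128056 + 0.6·0.149254 + 0.18·0.0071375 = 0.0936542.
P(I | observation) = 0.00281724 / 0.0936542 = 0.0300812.

0.0301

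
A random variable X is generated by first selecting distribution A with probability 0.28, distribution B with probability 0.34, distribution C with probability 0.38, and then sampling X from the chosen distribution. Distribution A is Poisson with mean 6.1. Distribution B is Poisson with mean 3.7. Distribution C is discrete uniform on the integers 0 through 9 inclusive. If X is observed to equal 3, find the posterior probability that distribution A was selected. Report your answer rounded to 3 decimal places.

Likelihoods P(X=3 | ·): A: 0.0848481; B: 0.20872; C: 0.1.
Posterior ∝ prior × likelihood. Numerator for A: 0.28·0.0848481 = 0.0237575.
Normalizing constant: 0.28·0.0848481 + 0.34·0.20872 + 0.38·0.1 = 0.132722.
P(A | observation) = 0.0237575 / 0.132722 = 0.179001.

0.179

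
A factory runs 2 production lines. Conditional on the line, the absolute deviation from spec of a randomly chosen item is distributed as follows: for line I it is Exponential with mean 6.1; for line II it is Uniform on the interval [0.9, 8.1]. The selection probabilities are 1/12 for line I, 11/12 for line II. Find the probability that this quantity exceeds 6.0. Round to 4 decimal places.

0.2985

Conditional on each line, P(X > 6.0): I: 0.37396; II: 0.291667.
By total probability, P(X > 6.0) = 0.0833333·0.37396 + 0.916667·0.291667 = 0.298524.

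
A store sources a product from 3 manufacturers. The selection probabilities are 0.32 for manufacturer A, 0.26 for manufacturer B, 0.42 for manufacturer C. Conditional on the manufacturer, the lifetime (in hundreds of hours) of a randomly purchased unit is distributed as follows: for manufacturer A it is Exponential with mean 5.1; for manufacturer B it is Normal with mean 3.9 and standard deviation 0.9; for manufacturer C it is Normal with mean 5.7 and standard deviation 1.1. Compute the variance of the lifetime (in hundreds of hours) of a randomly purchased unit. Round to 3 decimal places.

Per component, A: μ=5.1, E[X²]=52.02; B: μ=3.9, E[X²]=16.02; C: μ=5.7, E[X²]=33.7.
E[X] = 0.32·5.1 + 0.26·3.9 + 0.42·5.7 = 5.04.
E[X²] = 0.32·52.02 + 0.26·16.02 + 0.42·33.7 = 34.9656.
Var(X) = E[X²] − (E[X])² = 34.9656 − 25.4016 = 9.564.

9.564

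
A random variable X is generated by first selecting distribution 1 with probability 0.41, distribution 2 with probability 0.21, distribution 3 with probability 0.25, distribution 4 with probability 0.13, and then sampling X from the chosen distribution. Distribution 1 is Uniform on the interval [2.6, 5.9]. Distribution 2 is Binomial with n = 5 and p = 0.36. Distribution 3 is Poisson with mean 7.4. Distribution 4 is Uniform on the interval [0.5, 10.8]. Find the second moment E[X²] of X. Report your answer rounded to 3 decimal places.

For each component E[X²] = Var + (mean)², giving 1: 18.97; 2: 4.392; 3: 62.16; 4: 40.7633.
Overall E[X²] = 0.41·18.97 + 0.21·4.392 + 0.25·62.16 + 0.13·40.7633 = 29.5393.

29.539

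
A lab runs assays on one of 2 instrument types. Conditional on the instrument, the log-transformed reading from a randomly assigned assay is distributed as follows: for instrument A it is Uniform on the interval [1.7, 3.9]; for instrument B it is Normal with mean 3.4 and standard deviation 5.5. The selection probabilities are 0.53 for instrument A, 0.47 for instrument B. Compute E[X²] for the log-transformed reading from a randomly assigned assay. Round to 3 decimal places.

For each component E[X²] = Var + (mean)², giving A: 8.24333; B: 41.81.
Overall E[X²] = 0.53·8.24333 + 0.47·41.81 = 24.0197.

24.020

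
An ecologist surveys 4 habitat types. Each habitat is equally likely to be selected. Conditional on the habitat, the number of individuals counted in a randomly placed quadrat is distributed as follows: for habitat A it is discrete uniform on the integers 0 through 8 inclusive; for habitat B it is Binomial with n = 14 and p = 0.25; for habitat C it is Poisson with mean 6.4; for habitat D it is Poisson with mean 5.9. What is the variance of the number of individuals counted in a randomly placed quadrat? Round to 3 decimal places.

Per component, A: μ=4, E[X²]=22.6667; B: μ=3.5, E[X²]=14.875; C: μ=6.4, E[X²]=47.36; D: μ=5.9, E[X²]=40.71.
E[X] = 0.25·4 + 0.25·3.5 + 0.25·6.4 + 0.25·5.9 = 4.95.
E[X²] = 0.25·22.6667 + 0.25·14.875 + 0.25·47.36 + 0.25·40.71 = 31.4029.
Var(X) = E[X²] − (E[X])² = 31.4029 − 24.5025 = 6.90042.

6.900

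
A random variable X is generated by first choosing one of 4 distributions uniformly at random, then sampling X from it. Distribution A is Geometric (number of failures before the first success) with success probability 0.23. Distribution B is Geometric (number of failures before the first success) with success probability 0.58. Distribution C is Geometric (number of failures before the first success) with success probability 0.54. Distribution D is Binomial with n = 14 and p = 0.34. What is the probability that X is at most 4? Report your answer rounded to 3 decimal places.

Conditional on each component, P(X ≤ 4): A: 0.729322; B: 0.986931; C: 0.979404; D: 0.454185.
By total probability, P(X ≤ 4) = 0.25·0.729322 + 0.25·0.986931 + 0.25·0.979404 + 0.25·0.454185 = 0.78746.

0.787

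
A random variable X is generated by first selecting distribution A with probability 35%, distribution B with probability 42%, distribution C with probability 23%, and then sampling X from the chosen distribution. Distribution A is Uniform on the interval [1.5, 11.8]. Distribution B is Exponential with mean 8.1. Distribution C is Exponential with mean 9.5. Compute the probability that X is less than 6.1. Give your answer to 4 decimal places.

Conditional on each component, P(X < 6.1): A: 0.446602; B: 0.529089; C: 0.473816.
By total probability, P(X < 6.1) = 0.35·0.446602 + 0.42·0.529089 + 0.23·0.473816 = 0.487506.

0.4875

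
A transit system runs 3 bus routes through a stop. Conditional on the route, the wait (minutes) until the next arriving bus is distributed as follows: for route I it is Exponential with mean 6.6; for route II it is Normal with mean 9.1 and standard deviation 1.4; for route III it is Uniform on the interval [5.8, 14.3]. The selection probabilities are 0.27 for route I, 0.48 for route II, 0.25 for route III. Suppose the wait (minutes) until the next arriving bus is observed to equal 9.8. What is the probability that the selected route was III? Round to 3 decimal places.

0.185

Likelihoods f(9.8 | ·): I: 0.0343237; II: 0.251475; III: 0.117647.
Posterior ∝ prior × likelihood. Numerator for III: 0.25·0.117647 = 0.0294118.
Normalizing constant: 0.27·0.0343237 + 0.48·0.251475 + 0.25·0.117647 = 0.159387.
P(III | observation) = 0.0294118 / 0.159387 = 0.18453.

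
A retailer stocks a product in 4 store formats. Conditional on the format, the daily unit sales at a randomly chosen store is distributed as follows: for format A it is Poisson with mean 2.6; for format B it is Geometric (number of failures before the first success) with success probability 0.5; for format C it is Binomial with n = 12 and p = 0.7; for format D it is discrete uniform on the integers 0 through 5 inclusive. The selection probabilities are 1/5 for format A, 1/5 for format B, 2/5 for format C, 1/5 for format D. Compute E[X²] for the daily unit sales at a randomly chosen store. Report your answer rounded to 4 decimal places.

For each component E[X²] = Var + (mean)², giving A: 9.36; B: 3; C: 73.08; D: 9.16667.
Overall E[X²] = 0.2·9.36 + 0.2·3 + 0.4·73.08 + 0.2·9.16667 = 33.5373.

33.5373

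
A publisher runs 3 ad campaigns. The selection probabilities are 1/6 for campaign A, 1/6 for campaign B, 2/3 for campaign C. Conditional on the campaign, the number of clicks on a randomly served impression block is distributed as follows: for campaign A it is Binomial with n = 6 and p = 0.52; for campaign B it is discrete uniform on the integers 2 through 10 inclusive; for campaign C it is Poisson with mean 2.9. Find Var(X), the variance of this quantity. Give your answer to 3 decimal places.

4.598

Per component, A: μ=3.12, E[X²]=11.232; B: μ=6, E[X²]=42.6667; C: μ=2.9, E[X²]=11.31.
E[X] = 0.166667·3.12 + 0.166667·6 + 0.666667·2.9 = 3.45333.
E[X²] = 0.166667·11.232 + 0.166667·42.6667 + 0.666667·11.31 = 16.5231.
Var(X) = E[X²] − (E[X])² = 16.5231 − 11.9255 = 4.5976.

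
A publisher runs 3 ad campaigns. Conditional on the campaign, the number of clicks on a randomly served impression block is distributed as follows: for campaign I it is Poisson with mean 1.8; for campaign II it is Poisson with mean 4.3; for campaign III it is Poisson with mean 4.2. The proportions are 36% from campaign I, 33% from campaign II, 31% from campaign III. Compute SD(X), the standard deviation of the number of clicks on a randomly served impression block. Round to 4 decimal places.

Per component, I: μ=1.8, E[X²]=5.04; II: μ=4.3, E[X²]=22.79; III: μ=4.2, E[X²]=21.84.
E[X] = 0.36·1.8 + 0.33·4.3 + 0.31·4.2 = 3.369.
E[X²] = 0.36·5.04 + 0.33·22.79 + 0.31·21.84 = 16.1055.
Var(X) = E[X²] − (E[X])² = 16.1055 − 11.3502 = 4.75534.
SD(X) = √4.75534 = 2.18067.

2.1807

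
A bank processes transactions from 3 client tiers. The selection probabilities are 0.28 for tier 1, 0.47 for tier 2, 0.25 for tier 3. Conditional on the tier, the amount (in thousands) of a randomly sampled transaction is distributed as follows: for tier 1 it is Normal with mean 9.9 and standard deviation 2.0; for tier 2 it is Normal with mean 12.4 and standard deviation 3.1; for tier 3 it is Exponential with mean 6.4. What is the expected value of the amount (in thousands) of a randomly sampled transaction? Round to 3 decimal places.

Component means — 1: 9.9; 2: 12.4; 3: 6.4.
E[X] = 0.28·9.9 + 0.47·12.4 + 0.25·6.4 = 10.2.

10.200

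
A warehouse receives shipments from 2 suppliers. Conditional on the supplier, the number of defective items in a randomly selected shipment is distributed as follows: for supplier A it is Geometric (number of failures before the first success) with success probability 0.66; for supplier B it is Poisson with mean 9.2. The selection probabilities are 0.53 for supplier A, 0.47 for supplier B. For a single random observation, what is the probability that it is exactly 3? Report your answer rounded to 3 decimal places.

Conditional on each supplier, P(X = 3): A: 0.0259406; B: 0.013113.
By total probability, P(X = 3) = 0.53·0.0259406 + 0.47·0.013113 = 0.0199117.

0.020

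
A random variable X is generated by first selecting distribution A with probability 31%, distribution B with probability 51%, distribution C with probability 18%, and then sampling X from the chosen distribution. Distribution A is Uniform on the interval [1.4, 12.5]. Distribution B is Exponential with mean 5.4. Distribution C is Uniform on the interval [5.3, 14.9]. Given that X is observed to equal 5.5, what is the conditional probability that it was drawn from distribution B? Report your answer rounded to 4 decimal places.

Likelihoods f(5.5 | ·): A: 0.0900901; B: 0.0668758; C: 0.104167.
Posterior ∝ prior × likelihood. Numerator for B: 0.51·0.0668758 = 0.0341067.
Normalizing constant: 0.31·0.0900901 + 0.51·0.0668758 + 0.18·0.104167 = 0.0807846.
P(B | observation) = 0.0341067 / 0.0807846 = 0.422193.

0.4222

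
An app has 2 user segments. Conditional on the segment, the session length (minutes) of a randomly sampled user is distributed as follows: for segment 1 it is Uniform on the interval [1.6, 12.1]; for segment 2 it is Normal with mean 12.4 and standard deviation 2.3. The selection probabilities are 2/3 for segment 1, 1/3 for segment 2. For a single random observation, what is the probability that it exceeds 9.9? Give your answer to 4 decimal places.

Conditional on each segment, P(X > 9.9): 1: 0.209524; 2: 0.861472.
By total probability, P(X > 9.9) = 0.666667·0.209524 + 0.333333·0.861472 = 0.42684.

0.4268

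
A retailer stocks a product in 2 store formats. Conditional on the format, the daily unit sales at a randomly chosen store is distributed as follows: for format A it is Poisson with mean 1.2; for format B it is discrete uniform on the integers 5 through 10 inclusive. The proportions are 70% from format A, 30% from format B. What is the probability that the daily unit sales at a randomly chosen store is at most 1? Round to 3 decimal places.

0.464

Conditional on each format, P(X ≤ 1): A: 0.662627; B: 0.
By total probability, P(X ≤ 1) = 0.7·0.662627 + 0.3·0 = 0.463839.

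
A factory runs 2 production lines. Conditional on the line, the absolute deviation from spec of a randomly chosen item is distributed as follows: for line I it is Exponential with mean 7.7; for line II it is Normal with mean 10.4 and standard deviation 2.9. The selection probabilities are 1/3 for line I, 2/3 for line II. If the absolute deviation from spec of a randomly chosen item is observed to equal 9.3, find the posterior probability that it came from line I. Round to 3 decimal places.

Likelihoods f(9.3 | ·): I: 0.0388125; II: 0.128018.
Posterior ∝ prior × likelihood. Numerator for I: 0.333333·0.0388125 = 0.0129375.
Normalizing constant: 0.333333·0.0388125 + 0.666667·0.128018 = 0.0982826.
P(I | observation) = 0.0129375 / 0.0982826 = 0.131636.

0.132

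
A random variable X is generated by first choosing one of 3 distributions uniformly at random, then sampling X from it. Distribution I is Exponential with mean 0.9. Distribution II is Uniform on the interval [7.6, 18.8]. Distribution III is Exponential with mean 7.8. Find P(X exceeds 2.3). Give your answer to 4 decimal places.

Conditional on each component, P(X > 2.3): I: 0.0776491; II: 1; III: 0.744627.
By total probability, P(X > 2.3) = 0.333333·0.0776491 + 0.333333·1 + 0.333333·0.744627 = 0.607425.

0.6074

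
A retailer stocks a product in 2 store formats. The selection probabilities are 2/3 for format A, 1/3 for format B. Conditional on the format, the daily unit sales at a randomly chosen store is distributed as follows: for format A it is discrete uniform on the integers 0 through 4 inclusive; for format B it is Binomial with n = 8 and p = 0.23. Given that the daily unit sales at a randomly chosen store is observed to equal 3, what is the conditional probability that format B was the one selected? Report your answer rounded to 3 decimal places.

Likelihoods P(X=3 | ·): A: 0.2; B: 0.184427.
Posterior ∝ prior × likelihood. Numerator for B: 0.333333·0.184427 = 0.0614758.
Normalizing constant: 0.666667·0.2 + 0.333333·0.184427 = 0.194809.
P(B | observation) = 0.0614758 / 0.194809 = 0.315569.

0.316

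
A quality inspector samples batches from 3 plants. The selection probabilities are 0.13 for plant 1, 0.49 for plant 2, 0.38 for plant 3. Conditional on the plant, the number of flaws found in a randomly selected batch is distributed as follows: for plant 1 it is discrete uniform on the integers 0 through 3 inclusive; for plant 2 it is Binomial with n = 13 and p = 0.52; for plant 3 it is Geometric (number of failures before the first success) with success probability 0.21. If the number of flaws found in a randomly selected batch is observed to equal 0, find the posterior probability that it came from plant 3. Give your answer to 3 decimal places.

Likelihoods P(X=0 | ·): 1: 0.25; 2: 7.18019e-05; 3: 0.21.
Posterior ∝ prior × likelihood. Numerator for 3: 0.38·0.21 = 0.0798.
Normalizing constant: 0.13·0.25 + 0.49·7.18019e-05 + 0.38·0.21 = 0.112335.
P(3 | observation) = 0.0798 / 0.112335 = 0.710374.

0.710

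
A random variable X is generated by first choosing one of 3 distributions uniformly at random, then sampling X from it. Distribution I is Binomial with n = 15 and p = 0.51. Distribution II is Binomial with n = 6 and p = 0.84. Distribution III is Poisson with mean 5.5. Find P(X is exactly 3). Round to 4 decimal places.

Conditional on each component, P(X = 3): I: 0.0115631; II: 0.0485543; III: 0.113323.
By total probability, P(X = 3) = 0.333333·0.0115631 + 0.333333·0.0485543 + 0.333333·0.113323 = 0.0578134.

0.0578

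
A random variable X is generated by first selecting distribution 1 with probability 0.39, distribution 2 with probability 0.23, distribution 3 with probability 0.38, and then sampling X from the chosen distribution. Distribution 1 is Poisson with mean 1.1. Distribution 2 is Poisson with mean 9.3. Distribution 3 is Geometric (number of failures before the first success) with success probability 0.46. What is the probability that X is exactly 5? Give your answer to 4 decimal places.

Conditional on each component, P(X = 5): 1: 0.00446744; 2: 0.0530023; 3: 0.0211216.
By total probability, P(X = 5) = 0.39·0.00446744 + 0.23·0.0530023 + 0.38·0.0211216 = 0.021959.

0.0220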